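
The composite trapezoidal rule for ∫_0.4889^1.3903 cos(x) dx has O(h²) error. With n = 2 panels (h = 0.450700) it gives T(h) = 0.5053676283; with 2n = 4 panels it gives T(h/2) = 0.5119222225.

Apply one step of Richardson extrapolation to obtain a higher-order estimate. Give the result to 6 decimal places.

Order 2 gives 2^r = 4 and 2^r − 1 = 3.
Top: 4(0.5119222225) − (0.5053676283) = 1.5423212617
Divide by 2^2 − 1 = 3.
Extrapolated: 1.5423212617 / 3 = 0.5141070872
Shift from A(h/2): +0.0021848647.

0.514107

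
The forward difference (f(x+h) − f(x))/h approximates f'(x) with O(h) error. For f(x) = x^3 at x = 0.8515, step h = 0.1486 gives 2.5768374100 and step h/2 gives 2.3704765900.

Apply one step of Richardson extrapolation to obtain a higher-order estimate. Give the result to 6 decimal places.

Order 1 gives 2^r = 2 and 2^r − 1 = 1.
Numerator 2 × A(h/2) − A(h) = 2 × 2.3704765900 − 2.5768374100 = 2.1641157700
Denominator 2 − 1 = 1.
So the Richardson estimate is 2.1641157700.
Correction |R − A(h/2)| = 2.064e-01; gap |A(h/2) − A(h)| = 2.064e-01.

2.164116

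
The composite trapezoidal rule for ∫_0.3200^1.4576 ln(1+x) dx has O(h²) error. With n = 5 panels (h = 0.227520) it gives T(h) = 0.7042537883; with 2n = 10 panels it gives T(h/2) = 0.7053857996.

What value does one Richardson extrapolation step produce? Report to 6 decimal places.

0.705763

Error is O(h^2); halving h shrinks it by 2^2 = 4.
2^2*A(h/2) = 2.8215431984; minus A(h) gives 2.1172894101.
R = 2.1172894101/3 = 0.7057631367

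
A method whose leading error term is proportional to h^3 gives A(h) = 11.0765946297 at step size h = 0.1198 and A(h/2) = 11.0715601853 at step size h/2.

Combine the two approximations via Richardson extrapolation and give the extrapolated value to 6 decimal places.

11.070841

Error is O(h^3); halving h shrinks it by 2^3 = 8.
8*11.0715601853 = 88.5724814824; 88.5724814824 − 11.0765946297 = 77.4958868527
Divide by 2^3 − 1 = 7.
(8*11.0715601853 − 11.0765946297)/(8 − 1) = 11.0708409790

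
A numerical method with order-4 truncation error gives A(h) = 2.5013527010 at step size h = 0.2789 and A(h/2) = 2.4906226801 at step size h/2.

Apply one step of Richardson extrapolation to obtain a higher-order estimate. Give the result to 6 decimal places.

r = 4: numerator weight 16, denominator 15.
16 × 2.4906226801 = 39.8499628816; 39.8499628816 − 2.5013527010 = 37.3486101806
R = 37.3486101806/15 = 2.4899073454
Gap between inputs: 1.073e-02; correction applied: −0.0007153347.

2.489907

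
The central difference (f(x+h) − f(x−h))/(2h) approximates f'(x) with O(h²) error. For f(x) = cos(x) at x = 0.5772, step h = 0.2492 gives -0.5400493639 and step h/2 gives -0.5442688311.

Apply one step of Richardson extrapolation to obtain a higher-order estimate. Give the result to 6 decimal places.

-0.545675

Order 2 gives 2^r = 4 and 2^r − 1 = 3.
Top: 4(-0.5442688311) − (-0.5400493639) = -1.6370259605
R = (-1.6370259605)/3 = -0.5456753202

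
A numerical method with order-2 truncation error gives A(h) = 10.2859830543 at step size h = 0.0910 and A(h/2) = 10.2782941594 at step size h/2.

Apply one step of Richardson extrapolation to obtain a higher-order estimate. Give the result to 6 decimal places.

Order 2 gives 2^r = 4 and 2^r − 1 = 3.
Top: 4(10.2782941594) − (10.2859830543) = 30.8271935833
30.8271935833 ÷ 3 = 10.2757311944
Correction |R − A(h/2)| = 2.563e-03; gap |A(h/2) − A(h)| = 7.689e-03.

10.275731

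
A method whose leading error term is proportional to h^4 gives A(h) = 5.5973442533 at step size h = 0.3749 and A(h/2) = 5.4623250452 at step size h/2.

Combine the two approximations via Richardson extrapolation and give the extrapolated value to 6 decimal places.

r = 4: numerator weight 16, denominator 15.
2^4·A(h/2) = 87.3972007232; minus A(h) gives 81.7998564699.
81.7998564699 ÷ 15 = 5.4533237647
Gap between inputs: 1.350e-01; correction applied: −0.0090012805.

5.453324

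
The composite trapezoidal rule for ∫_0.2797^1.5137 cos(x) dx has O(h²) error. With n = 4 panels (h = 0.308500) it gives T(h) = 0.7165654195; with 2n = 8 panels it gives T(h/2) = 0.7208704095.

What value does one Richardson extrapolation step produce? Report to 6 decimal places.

0.722305

Method order is 2; weight 2^2 = 4.
Numerator 4*A(h/2) − A(h) = 4*0.7208704095 − 0.7165654195 = 2.1669162185
Extrapolated: 2.1669162185 / 3 = 0.7223054062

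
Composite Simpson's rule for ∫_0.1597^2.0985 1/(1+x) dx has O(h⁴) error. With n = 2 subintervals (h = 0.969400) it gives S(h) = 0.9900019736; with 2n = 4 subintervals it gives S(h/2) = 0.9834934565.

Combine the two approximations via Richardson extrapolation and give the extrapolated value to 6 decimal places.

With r = 4 the leading error scales as h^4, so the weight is 2^4 = 16.
Difference of the inputs: 0.9834934565 − 0.9900019736 = -0.0065085171
Correction (A(h/2) − A(h))/(16 − 1) = (-0.0065085171)/15 = -0.0004339011
R = 0.9834934565 − 0.0004339011 = 0.9830595554
Correction |R − A(h/2)| = 4.339e-04; gap |A(h/2) − A(h)| = 6.509e-03.

0.983060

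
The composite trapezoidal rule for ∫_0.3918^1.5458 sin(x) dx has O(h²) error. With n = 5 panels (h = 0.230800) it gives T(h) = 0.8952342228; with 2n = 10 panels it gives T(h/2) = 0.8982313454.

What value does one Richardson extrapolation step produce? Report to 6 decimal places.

r = 2, so 2^r = 4.
A(h/2) − A(h) = 0.8982313454 − 0.8952342228 = 0.0029971226
Divide by 2^2 − 1 = 3: 0.0029971226/3 = 0.0009990409
R = A(h/2) + (A(h/2) − A(h))/3 = 0.8982313454 + 0.0009990409 = 0.8992303863

0.899230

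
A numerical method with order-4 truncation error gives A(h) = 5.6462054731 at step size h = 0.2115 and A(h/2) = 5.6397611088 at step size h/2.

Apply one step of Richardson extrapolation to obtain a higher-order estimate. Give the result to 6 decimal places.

5.639331

With r = 4 the leading error scales as h^4, so the weight is 2^4 = 16.
16·5.6397611088 − 5.6462054731 = 84.5899722677
Denominator 16 − 1 = 15.
Extrapolated: 84.5899722677 / 15 = 5.6393314845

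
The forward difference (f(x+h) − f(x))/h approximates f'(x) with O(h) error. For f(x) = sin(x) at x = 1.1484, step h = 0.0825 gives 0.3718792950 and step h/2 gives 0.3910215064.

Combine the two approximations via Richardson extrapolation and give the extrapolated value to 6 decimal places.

Order 1 gives 2^r = 2 and 2^r − 1 = 1.
2 × 0.3910215064 = 0.7820430128; subtract 0.3718792950 → 0.4101637178
0.4101637178 ÷ 1 = 0.4101637178
Gap between inputs: 1.914e-02; correction applied: +0.0191422114.

0.410164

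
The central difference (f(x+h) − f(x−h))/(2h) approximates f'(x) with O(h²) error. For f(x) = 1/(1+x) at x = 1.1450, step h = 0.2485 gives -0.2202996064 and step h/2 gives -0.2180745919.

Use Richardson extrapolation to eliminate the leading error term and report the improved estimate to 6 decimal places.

-0.217333

With r = 2 the leading error scales as h^2, so the weight is 2^2 = 4.
4 × (-0.2180745919) = -0.8722983676; subtract (-0.2202996064) → -0.6519987612
(4 × (-0.2180745919) − (-0.2202996064))/(4 − 1) = -0.2173329204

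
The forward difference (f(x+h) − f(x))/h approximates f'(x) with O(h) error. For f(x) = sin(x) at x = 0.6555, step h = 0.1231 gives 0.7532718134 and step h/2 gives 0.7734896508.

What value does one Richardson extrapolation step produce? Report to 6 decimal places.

0.793707

Order 1 gives 2^r = 2 and 2^r − 1 = 1.
A(h/2) − A(h) = 0.7734896508 − 0.7532718134 = 0.0202178374
Correction (A(h/2) − A(h))/(2 − 1) = 0.0202178374/1 = 0.0202178374
R = A(h/2) + (A(h/2) − A(h))/1 = 0.7734896508 + 0.0202178374 = 0.7937074882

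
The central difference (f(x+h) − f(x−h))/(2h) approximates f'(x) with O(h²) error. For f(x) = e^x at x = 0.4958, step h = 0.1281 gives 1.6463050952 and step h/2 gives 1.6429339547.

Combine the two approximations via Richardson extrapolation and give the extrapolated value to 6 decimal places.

1.641810

With r = 2 the leading error scales as h^2, so the weight is 2^2 = 4.
4×1.6429339547 = 6.5717358188; subtract 1.6463050952 → 4.9254307236
Denominator 4 − 1 = 3.
(4×1.6429339547 − 1.6463050952)/(4 − 1) = 1.6418102412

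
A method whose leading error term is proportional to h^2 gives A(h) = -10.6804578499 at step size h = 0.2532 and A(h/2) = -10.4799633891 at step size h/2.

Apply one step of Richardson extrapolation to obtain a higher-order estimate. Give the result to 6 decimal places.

Leading term ∝ h^2; use weight 4 = 2^2.
Weighted: (-41.9198535564) − (-10.6804578499) = -31.2393957065
R = (-31.2393957065)/3 = -10.4131319022
Shift from A(h/2): +0.0668314869.

-10.413132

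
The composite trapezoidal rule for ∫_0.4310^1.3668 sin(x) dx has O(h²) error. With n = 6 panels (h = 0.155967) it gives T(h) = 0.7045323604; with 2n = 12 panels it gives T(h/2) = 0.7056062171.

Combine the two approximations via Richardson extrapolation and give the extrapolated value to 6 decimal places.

Order 2 gives 2^r = 4 and 2^r − 1 = 3.
4×0.7056062171 − 0.7045323604 = 2.1178925080
Denominator 4 − 1 = 3.
R = 2.1178925080/3 = 0.7059641693
Shift from A(h/2): +0.0003579522.

0.705964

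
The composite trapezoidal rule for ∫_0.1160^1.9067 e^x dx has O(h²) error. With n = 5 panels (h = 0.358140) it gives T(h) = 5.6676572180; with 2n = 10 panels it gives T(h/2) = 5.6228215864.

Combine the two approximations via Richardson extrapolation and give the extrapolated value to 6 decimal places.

5.607876

With r = 2 the leading error scales as h^2, so the weight is 2^2 = 4.
4×5.6228215864 − 5.6676572180 = 16.8236291276
16.8236291276 ÷ 3 = 5.6078763759
Gap between inputs: 4.484e-02; correction applied: −0.0149452105.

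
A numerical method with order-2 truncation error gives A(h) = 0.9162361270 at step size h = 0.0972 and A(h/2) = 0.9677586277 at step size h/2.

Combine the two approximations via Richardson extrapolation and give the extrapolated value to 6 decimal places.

Error is O(h^2); halving h shrinks it by 2^2 = 4.
4 × 0.9677586277 − 0.9162361270 = 2.9547983838
Denominator 4 − 1 = 3.
(4 × 0.9677586277 − 0.9162361270)/(4 − 1) = 0.9849327946
Correction |R − A(h/2)| = 1.717e-02; gap |A(h/2) − A(h)| = 5.152e-02.

0.984933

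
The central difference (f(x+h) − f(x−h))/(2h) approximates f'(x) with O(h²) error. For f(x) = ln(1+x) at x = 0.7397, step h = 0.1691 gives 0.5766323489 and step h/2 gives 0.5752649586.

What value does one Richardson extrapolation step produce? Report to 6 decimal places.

Leading term ∝ h^2; use weight 4 = 2^2.
4×0.5752649586 − 0.5766323489 = 1.7244274855
1.7244274855 ÷ 3 = 0.5748091618
Shift from A(h/2): −0.0004557968.

0.574809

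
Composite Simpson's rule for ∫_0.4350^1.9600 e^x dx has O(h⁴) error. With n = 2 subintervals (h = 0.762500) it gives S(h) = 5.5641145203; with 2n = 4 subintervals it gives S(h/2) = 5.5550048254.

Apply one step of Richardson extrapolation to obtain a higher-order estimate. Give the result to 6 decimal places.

5.554398

r = 4, so 2^r = 16.
16*5.5550048254 = 88.8800772064; subtract 5.5641145203 → 83.3159626861
Denominator 16 − 1 = 15.
R = 83.3159626861/15 = 5.5543975124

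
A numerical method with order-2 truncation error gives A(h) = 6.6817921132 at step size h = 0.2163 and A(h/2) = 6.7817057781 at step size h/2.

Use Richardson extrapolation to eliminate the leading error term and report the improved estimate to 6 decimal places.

Method order is 2; weight 2^2 = 4.
Difference of the inputs: 6.7817057781 − 6.6817921132 = 0.0999136649
Correction (A(h/2) − A(h))/(4 − 1) = 0.0999136649/3 = 0.0333045550
R = 6.7817057781 + 0.0333045550 = 6.8150103331
Gap between inputs: 9.991e-02; correction applied: +0.0333045550.

6.815010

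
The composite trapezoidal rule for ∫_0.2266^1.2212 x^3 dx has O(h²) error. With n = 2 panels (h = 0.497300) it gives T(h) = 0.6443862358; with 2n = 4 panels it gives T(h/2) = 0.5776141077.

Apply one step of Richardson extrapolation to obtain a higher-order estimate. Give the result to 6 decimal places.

The method has order 2: 2^2 = 4.
Numerator 4·A(h/2) − A(h) = 4·0.5776141077 − 0.6443862358 = 1.6660701950
Denominator 4 − 1 = 3.
So the Richardson estimate is 0.5553567317.
Correction |R − A(h/2)| = 2.226e-02; gap |A(h/2) − A(h)| = 6.677e-02.

0.555357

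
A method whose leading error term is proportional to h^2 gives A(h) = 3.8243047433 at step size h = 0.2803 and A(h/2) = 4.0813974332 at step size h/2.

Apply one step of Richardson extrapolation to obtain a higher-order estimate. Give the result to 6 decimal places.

4.167095

Order 2 gives 2^r = 4 and 2^r − 1 = 3.
4·4.0813974332 − 3.8243047433 = 12.5012849895
Divide by 2^2 − 1 = 3.
So the Richardson estimate is 4.1670949965.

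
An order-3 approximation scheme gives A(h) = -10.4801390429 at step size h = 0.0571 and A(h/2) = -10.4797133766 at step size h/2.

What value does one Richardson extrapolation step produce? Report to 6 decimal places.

-10.479653

Order 3 gives 2^r = 8 and 2^r − 1 = 7.
Top: 8(-10.4797133766) − (-10.4801390429) = -73.3575679699
Divide by 2^3 − 1 = 7.
Extrapolated: (-73.3575679699) / 7 = -10.4796525671
Gap between inputs: 4.257e-04; correction applied: +0.0000608095.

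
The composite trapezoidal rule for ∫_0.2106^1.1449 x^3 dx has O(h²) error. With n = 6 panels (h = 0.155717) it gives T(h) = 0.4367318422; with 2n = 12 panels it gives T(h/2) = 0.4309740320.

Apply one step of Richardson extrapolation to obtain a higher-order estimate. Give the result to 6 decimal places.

0.429055

Order 2 gives 2^r = 4 and 2^r − 1 = 3.
Difference of the inputs: 0.4309740320 − 0.4367318422 = -0.0057578102
Correction (A(h/2) − A(h))/(4 − 1) = (-0.0057578102)/3 = -0.0019192701
R = 0.4309740320 − 0.0019192701 = 0.4290547619
Gap between inputs: 5.758e-03; correction applied: −0.0019192701.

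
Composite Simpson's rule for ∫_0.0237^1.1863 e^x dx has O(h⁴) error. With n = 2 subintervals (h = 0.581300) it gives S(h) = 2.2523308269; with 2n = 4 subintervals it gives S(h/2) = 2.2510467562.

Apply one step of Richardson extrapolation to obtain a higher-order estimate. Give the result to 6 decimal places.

Error is O(h^4); halving h shrinks it by 2^4 = 16.
2^4×A(h/2) = 36.0167480992; minus A(h) gives 33.7644172723.
33.7644172723 ÷ 15 = 2.2509611515

2.250961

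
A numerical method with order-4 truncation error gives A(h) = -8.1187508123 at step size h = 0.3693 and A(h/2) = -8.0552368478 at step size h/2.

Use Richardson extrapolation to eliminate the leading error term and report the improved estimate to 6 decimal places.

Leading term ∝ h^4; use weight 16 = 2^4.
16·(-8.0552368478) = -128.8837895648; subtract (-8.1187508123) → -120.7650387525
(-120.7650387525) ÷ 15 = -8.0510025835

-8.051003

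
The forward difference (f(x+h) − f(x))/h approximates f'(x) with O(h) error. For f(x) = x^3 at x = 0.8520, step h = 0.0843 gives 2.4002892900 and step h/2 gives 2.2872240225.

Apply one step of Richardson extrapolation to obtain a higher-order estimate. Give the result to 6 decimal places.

r = 1: numerator weight 2, denominator 1.
A(h/2) − A(h) = 2.2872240225 − 2.4002892900 = -0.1130652675
Divide by 2^1 − 1 = 1: (-0.1130652675)/1 = -0.1130652675
R = 2.2872240225 − 0.1130652675 = 2.1741587550

2.174159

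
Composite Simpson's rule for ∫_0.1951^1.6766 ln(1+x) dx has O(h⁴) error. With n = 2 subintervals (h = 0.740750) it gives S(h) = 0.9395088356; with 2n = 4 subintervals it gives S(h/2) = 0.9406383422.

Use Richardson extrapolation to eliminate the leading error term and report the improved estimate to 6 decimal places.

Method order is 4; weight 2^4 = 16.
16×0.9406383422 = 15.0502134752; 15.0502134752 − 0.9395088356 = 14.1107046396
R = 14.1107046396/15 = 0.9407136426

0.940714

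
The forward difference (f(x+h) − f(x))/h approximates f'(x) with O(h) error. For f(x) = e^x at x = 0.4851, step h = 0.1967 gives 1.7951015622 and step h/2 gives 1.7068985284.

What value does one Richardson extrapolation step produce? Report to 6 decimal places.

r = 1: numerator weight 2, denominator 1.
Top: 2(1.7068985284) − (1.7951015622) = 1.6186954946
1.6186954946 ÷ 1 = 1.6186954946
Shift from A(h/2): −0.0882030338.

1.618695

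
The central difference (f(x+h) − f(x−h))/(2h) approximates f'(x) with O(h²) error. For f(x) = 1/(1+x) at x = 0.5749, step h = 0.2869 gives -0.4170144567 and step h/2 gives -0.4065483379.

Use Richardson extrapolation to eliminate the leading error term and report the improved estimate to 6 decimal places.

Method order is 2; weight 2^2 = 4.
Numerator 4 × A(h/2) − A(h) = 4 × (-0.4065483379) − (-0.4170144567) = -1.2091788949
Denominator 4 − 1 = 3.
So the Richardson estimate is -0.4030596316.

-0.403060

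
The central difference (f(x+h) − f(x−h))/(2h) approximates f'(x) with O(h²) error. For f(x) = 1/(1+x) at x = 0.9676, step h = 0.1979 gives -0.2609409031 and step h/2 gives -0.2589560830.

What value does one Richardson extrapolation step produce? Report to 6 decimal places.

r = 2, so 2^r = 4.
Weighted: (-1.0358243320) − (-0.2609409031) = -0.7748834289
R = (-0.7748834289)/3 = -0.2582944763

-0.258294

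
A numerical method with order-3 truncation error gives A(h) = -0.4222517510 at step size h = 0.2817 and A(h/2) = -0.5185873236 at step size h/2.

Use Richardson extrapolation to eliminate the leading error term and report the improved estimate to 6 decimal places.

-0.532350

r = 3: numerator weight 8, denominator 7.
Numerator 8*A(h/2) − A(h) = 8*(-0.5185873236) − (-0.4222517510) = -3.7264468378
Divide by 2^3 − 1 = 7.
(8*(-0.5185873236) − (-0.4222517510))/(8 − 1) = -0.5323495483
Correction |R − A(h/2)| = 1.376e-02; gap |A(h/2) − A(h)| = 9.634e-02.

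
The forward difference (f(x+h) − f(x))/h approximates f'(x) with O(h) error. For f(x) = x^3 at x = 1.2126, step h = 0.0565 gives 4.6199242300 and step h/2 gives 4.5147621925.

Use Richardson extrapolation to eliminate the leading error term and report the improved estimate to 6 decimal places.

4.409600

r = 1, so 2^r = 2.
Top: 2(4.5147621925) − (4.6199242300) = 4.4096001550
Extrapolated: 4.4096001550 / 1 = 4.4096001550
Shift from A(h/2): −0.1051620375.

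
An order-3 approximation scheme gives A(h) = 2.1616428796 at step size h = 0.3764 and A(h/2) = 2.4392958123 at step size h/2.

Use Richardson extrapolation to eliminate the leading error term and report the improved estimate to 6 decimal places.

Order 3 gives 2^r = 8 and 2^r − 1 = 7.
Weighted: 19.5143664984 − 2.1616428796 = 17.3527236188
R = 17.3527236188/7 = 2.4789605170
Shift from A(h/2): +0.0396647047.

2.478961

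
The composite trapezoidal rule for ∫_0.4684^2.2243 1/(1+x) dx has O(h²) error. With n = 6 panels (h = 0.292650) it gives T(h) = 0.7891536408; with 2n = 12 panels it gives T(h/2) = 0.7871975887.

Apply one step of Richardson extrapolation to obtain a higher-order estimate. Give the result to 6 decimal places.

r = 2, so 2^r = 4.
4 × 0.7871975887 = 3.1487903548; subtract 0.7891536408 → 2.3596367140
Divide by 2^2 − 1 = 3.
Result: 0.7865455713
Correction |R − A(h/2)| = 6.520e-04; gap |A(h/2) − A(h)| = 1.956e-03.

0.786546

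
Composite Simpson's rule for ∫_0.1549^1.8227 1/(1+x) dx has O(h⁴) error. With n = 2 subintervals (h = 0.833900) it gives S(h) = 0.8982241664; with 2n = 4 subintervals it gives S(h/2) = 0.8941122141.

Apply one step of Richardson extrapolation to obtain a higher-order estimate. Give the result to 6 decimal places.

r = 4, so 2^r = 16.
Difference of the inputs: 0.8941122141 − 0.8982241664 = -0.0041119523
Divide by 2^4 − 1 = 15: (-0.0041119523)/15 = -0.0002741302
R = 0.8941122141 − 0.0002741302 = 0.8938380839
Correction |R − A(h/2)| = 2.741e-04; gap |A(h/2) − A(h)| = 4.112e-03.

0.893838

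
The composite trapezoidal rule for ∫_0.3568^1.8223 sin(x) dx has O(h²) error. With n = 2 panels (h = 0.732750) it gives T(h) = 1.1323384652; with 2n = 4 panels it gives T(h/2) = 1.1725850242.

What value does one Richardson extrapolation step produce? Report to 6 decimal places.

With r = 2 the leading error scales as h^2, so the weight is 2^2 = 4.
4 × 1.1725850242 = 4.6903400968; 4.6903400968 − 1.1323384652 = 3.5580016316
Divide by 2^2 − 1 = 3.
(4 × 1.1725850242 − 1.1323384652)/(4 − 1) = 1.1860005439

1.186001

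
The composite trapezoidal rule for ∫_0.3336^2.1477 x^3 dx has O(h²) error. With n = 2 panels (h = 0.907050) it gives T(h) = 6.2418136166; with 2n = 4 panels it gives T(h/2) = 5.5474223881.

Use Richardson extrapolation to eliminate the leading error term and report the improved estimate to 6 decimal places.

5.315959

The method has order 2: 2^2 = 4.
2^2 × A(h/2) = 22.1896895524; minus A(h) gives 15.9478759358.
Divide by 2^2 − 1 = 3.
Result: 5.3159586453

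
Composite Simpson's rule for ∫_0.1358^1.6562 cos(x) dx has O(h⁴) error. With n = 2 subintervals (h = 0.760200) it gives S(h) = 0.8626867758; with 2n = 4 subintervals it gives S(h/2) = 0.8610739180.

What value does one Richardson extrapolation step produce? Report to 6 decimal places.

0.860966

r = 4, so 2^r = 16.
Difference of the inputs: 0.8610739180 − 0.8626867758 = -0.0016128578
Correction (A(h/2) − A(h))/(16 − 1) = (-0.0016128578)/15 = -0.0001075239
R = A(h/2) + (A(h/2) − A(h))/15 = 0.8610739180 − 0.0001075239 = 0.8609663941
Gap between inputs: 1.613e-03; correction applied: −0.0001075239.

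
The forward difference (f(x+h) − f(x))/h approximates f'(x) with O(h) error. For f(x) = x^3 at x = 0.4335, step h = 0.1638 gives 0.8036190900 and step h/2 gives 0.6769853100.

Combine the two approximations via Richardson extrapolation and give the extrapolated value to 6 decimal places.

Leading term ∝ h^1; use weight 2 = 2^1.
Top: 2(0.6769853100) − (0.8036190900) = 0.5503515300
Denominator 2 − 1 = 1.
Result: 0.5503515300
Shift from A(h/2): −0.1266337800.

0.550352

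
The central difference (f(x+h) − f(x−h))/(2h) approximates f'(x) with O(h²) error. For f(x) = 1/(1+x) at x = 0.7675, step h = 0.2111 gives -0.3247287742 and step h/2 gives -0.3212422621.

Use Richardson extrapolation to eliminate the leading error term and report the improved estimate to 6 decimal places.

-0.320080

r = 2: numerator weight 4, denominator 3.
A(h/2) − A(h) = -0.3212422621 − (-0.3247287742) = 0.0034865121
Correction (A(h/2) − A(h))/(4 − 1) = 0.0034865121/3 = 0.0011621707
R = A(h/2) + (A(h/2) − A(h))/3 = -0.3212422621 + 0.0011621707 = -0.3200800914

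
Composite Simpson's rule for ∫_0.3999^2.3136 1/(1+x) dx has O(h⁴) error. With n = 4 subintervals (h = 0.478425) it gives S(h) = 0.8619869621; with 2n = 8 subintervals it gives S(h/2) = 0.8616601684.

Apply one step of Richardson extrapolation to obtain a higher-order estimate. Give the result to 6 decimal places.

0.861638

Error is O(h^4); halving h shrinks it by 2^4 = 16.
A(h/2) − A(h) = 0.8616601684 − 0.8619869621 = -0.0003267937
Correction (A(h/2) − A(h))/(16 − 1) = (-0.0003267937)/15 = -0.0000217862
R = A(h/2) + (A(h/2) − A(h))/15 = 0.8616601684 − 0.0000217862 = 0.8616383822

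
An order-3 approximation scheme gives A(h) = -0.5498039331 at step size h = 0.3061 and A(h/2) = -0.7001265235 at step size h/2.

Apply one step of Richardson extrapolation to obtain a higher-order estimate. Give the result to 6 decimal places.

-0.721601

Order 3 gives 2^r = 8 and 2^r − 1 = 7.
8*(-0.7001265235) = -5.6010121880; (-5.6010121880) − (-0.5498039331) = -5.0512082549
Denominator 8 − 1 = 7.
Result: -0.7216011793
Shift from A(h/2): −0.0214746558.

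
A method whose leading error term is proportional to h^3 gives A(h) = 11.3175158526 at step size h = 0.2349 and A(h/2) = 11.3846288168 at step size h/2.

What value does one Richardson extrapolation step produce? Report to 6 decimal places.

11.394216

r = 3, so 2^r = 8.
8*11.3846288168 − 11.3175158526 = 79.7595146818
Extrapolated: 79.7595146818 / 7 = 11.3942163831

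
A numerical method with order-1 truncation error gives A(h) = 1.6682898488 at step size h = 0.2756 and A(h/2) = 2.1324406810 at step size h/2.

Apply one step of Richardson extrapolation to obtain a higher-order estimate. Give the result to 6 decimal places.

2.596592

Leading term ∝ h^1; use weight 2 = 2^1.
2*2.1324406810 = 4.2648813620; 4.2648813620 − 1.6682898488 = 2.5965915132
2.5965915132 ÷ 1 = 2.5965915132
Shift from A(h/2): +0.4641508322.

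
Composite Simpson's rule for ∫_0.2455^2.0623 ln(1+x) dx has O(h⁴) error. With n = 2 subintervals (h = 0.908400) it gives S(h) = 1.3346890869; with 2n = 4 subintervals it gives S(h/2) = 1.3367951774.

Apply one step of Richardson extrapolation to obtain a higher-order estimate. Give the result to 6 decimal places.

1.336936

The method has order 4: 2^4 = 16.
Weighted: 21.3887228384 − 1.3346890869 = 20.0540337515
(16×1.3367951774 − 1.3346890869)/(16 − 1) = 1.3369355834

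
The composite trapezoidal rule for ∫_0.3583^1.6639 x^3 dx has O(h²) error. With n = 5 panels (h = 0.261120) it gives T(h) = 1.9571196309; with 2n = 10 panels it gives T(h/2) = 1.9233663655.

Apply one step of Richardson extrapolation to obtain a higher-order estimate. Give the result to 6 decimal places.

Leading term ∝ h^2; use weight 4 = 2^2.
2^2*A(h/2) = 7.6934654620; minus A(h) gives 5.7363458311.
Divide by 2^2 − 1 = 3.
Extrapolated: 5.7363458311 / 3 = 1.9121152770

1.912115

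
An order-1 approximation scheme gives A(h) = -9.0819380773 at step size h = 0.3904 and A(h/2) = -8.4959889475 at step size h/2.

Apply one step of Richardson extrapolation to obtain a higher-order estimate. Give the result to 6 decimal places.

-7.910040

The method has order 1: 2^1 = 2.
A(h/2) − A(h) = -8.4959889475 − (-9.0819380773) = 0.5859491298
Correction (A(h/2) − A(h))/(2 − 1) = 0.5859491298/1 = 0.5859491298
R = -8.4959889475 + 0.5859491298 = -7.9100398177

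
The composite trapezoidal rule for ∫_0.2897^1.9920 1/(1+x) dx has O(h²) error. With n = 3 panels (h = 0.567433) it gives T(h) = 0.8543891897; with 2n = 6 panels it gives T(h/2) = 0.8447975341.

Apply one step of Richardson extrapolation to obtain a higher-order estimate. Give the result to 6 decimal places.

0.841600

Order 2 gives 2^r = 4 and 2^r − 1 = 3.
Weighted: 3.3791901364 − 0.8543891897 = 2.5248009467
Extrapolated: 2.5248009467 / 3 = 0.8416003156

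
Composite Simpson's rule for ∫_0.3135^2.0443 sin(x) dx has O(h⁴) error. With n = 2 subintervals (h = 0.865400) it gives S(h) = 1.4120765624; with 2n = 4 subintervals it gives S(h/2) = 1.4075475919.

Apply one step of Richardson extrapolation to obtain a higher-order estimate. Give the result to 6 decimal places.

Error is O(h^4); halving h shrinks it by 2^4 = 16.
16×1.4075475919 = 22.5207614704; subtract 1.4120765624 → 21.1086849080
R = 21.1086849080/15 = 1.4072456605
Gap between inputs: 4.529e-03; correction applied: −0.0003019314.

1.407246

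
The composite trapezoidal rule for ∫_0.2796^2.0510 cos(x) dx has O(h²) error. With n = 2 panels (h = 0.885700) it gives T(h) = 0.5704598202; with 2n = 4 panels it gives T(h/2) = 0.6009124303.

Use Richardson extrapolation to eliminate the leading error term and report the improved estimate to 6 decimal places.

The method has order 2: 2^2 = 4.
4×0.6009124303 − 0.5704598202 = 1.8331899010
Extrapolated: 1.8331899010 / 3 = 0.6110633003
Correction |R − A(h/2)| = 1.015e-02; gap |A(h/2) − A(h)| = 3.045e-02.

0.611063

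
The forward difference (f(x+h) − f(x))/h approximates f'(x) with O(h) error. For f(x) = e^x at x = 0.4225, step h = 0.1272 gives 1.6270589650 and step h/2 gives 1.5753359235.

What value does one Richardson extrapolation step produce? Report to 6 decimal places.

Method order is 1; weight 2^1 = 2.
2·1.5753359235 = 3.1506718470; subtract 1.6270589650 → 1.5236128820
R = 1.5236128820/1 = 1.5236128820
Shift from A(h/2): −0.0517230415.

1.523613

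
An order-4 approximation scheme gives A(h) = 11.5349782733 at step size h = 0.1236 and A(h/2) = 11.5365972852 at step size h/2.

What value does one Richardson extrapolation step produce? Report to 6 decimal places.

Error is O(h^4); halving h shrinks it by 2^4 = 16.
Numerator 16 × A(h/2) − A(h) = 16 × 11.5365972852 − 11.5349782733 = 173.0505782899
Divide by 2^4 − 1 = 15.
(16 × 11.5365972852 − 11.5349782733)/(16 − 1) = 11.5367052193

11.536705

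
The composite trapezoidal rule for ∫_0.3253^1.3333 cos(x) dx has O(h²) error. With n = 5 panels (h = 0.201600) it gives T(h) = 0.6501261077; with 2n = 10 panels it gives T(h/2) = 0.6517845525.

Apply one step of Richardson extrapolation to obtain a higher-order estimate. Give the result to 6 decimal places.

0.652337

Order 2 gives 2^r = 4 and 2^r − 1 = 3.
4*0.6517845525 − 0.6501261077 = 1.9570121023
Denominator 4 − 1 = 3.
1.9570121023 ÷ 3 = 0.6523373674
Gap between inputs: 1.658e-03; correction applied: +0.0005528149.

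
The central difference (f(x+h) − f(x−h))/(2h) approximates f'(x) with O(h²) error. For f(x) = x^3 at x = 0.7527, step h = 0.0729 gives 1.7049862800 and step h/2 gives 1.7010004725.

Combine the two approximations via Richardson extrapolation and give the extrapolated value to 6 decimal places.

Order 2 gives 2^r = 4 and 2^r − 1 = 3.
A(h/2) − A(h) = 1.7010004725 − 1.7049862800 = -0.0039858075
Divide by 2^2 − 1 = 3: (-0.0039858075)/3 = -0.0013286025
R = A(h/2) + (A(h/2) − A(h))/3 = 1.7010004725 − 0.0013286025 = 1.6996718700

1.699672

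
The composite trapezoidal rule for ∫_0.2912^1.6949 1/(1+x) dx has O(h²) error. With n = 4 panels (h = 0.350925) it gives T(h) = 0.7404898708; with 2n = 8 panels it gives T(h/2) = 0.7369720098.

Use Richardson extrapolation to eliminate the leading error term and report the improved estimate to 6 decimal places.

r = 2, so 2^r = 4.
4×0.7369720098 − 0.7404898708 = 2.2073981684
Extrapolated: 2.2073981684 / 3 = 0.7357993895

0.735799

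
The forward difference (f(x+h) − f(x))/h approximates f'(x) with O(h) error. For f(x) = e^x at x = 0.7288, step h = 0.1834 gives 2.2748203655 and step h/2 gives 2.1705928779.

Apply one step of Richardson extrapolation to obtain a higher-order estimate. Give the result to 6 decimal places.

2.066365

Method order is 1; weight 2^1 = 2.
2^1·A(h/2) = 4.3411857558; minus A(h) gives 2.0663653903.
Divide by 2^1 − 1 = 1.
So the Richardson estimate is 2.0663653903.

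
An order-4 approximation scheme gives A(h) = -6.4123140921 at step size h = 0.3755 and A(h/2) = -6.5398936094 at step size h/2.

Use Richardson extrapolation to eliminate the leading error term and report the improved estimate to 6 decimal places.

-6.548399

Leading term ∝ h^4; use weight 16 = 2^4.
2^4·A(h/2) = -104.6382977504; minus A(h) gives -98.2259836583.
R = (-98.2259836583)/15 = -6.5483989106
Shift from A(h/2): −0.0085053012.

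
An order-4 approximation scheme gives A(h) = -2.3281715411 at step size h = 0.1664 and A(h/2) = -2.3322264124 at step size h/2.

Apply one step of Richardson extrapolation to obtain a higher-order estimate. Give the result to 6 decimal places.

-2.332497

With r = 4 the leading error scales as h^4, so the weight is 2^4 = 16.
16 × (-2.3322264124) = -37.3156225984; (-37.3156225984) − (-2.3281715411) = -34.9874510573
Divide by 2^4 − 1 = 15.
Extrapolated: (-34.9874510573) / 15 = -2.3324967372
Gap between inputs: 4.055e-03; correction applied: −0.0002703248.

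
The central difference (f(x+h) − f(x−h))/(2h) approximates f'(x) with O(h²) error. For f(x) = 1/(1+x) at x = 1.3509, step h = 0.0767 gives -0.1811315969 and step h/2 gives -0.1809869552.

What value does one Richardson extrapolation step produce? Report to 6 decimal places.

Error is O(h^2); halving h shrinks it by 2^2 = 4.
Weighted: (-0.7239478208) − (-0.1811315969) = -0.5428162239
Extrapolated: (-0.5428162239) / 3 = -0.1809387413

-0.180939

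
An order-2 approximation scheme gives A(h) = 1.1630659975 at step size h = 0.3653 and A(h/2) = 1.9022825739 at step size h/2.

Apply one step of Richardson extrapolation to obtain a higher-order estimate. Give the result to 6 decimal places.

Error is O(h^2); halving h shrinks it by 2^2 = 4.
4·1.9022825739 = 7.6091302956; subtract 1.1630659975 → 6.4460642981
(4·1.9022825739 − 1.1630659975)/(4 − 1) = 2.1486880994
Correction |R − A(h/2)| = 2.464e-01; gap |A(h/2) − A(h)| = 7.392e-01.

2.148688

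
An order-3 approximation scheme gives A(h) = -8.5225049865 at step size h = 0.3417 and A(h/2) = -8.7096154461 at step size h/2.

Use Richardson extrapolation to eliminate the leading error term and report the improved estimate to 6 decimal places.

-8.736346

r = 3, so 2^r = 8.
Difference of the inputs: -8.7096154461 − (-8.5225049865) = -0.1871104596
Correction (A(h/2) − A(h))/(8 − 1) = (-0.1871104596)/7 = -0.0267300657
R = -8.7096154461 − 0.0267300657 = -8.7363455118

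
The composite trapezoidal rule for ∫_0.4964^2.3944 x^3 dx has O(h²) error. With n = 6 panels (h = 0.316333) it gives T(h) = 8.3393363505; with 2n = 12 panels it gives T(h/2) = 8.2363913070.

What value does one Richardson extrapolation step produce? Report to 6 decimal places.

8.202076

Method order is 2; weight 2^2 = 4.
Weighted: 32.9455652280 − 8.3393363505 = 24.6062288775
(4*8.2363913070 − 8.3393363505)/(4 − 1) = 8.2020762925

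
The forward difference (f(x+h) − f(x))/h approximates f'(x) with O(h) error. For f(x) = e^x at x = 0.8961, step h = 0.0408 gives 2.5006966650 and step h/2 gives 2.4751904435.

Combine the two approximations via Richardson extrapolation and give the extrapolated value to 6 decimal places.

2.449684

r = 1, so 2^r = 2.
Numerator 2·A(h/2) − A(h) = 2·2.4751904435 − 2.5006966650 = 2.4496842220
R = 2.4496842220/1 = 2.4496842220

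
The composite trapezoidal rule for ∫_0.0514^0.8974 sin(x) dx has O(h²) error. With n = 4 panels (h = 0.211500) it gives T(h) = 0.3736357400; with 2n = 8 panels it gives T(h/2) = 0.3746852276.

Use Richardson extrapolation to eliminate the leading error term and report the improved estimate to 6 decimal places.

0.375035

Method order is 2; weight 2^2 = 4.
Top: 4(0.3746852276) − (0.3736357400) = 1.1251051704
Denominator 4 − 1 = 3.
(4*0.3746852276 − 0.3736357400)/(4 − 1) = 0.3750350568
Shift from A(h/2): +0.0003498292.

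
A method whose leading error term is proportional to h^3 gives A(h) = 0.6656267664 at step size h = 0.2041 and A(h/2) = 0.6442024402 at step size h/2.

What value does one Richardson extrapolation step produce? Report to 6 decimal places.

r = 3, so 2^r = 8.
Difference of the inputs: 0.6442024402 − 0.6656267664 = -0.0214243262
Correction (A(h/2) − A(h))/(8 − 1) = (-0.0214243262)/7 = -0.0030606180
R = A(h/2) + (A(h/2) − A(h))/7 = 0.6442024402 − 0.0030606180 = 0.6411418222
Gap between inputs: 2.142e-02; correction applied: −0.0030606180.

0.641142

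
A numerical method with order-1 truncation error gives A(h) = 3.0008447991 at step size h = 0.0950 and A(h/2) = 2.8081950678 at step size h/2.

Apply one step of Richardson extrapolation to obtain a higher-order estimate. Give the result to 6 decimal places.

2.615545

Error is O(h^1); halving h shrinks it by 2^1 = 2.
2·2.8081950678 = 5.6163901356; 5.6163901356 − 3.0008447991 = 2.6155453365
2.6155453365 ÷ 1 = 2.6155453365
Shift from A(h/2): −0.1926497313.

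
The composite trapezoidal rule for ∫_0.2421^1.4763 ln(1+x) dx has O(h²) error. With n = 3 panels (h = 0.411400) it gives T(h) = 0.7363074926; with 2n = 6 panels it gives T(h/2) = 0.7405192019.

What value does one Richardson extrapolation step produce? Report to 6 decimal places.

Order 2 gives 2^r = 4 and 2^r − 1 = 3.
Top: 4(0.7405192019) − (0.7363074926) = 2.2257693150
2.2257693150 ÷ 3 = 0.7419231050
Gap between inputs: 4.212e-03; correction applied: +0.0014039031.

0.741923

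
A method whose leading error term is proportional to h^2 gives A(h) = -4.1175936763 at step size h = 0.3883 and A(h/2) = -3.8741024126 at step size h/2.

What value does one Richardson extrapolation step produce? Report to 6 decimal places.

r = 2: numerator weight 4, denominator 3.
Difference of the inputs: -3.8741024126 − (-4.1175936763) = 0.2434912637
Correction (A(h/2) − A(h))/(4 − 1) = 0.2434912637/3 = 0.0811637546
R = -3.8741024126 + 0.0811637546 = -3.7929386580

-3.792939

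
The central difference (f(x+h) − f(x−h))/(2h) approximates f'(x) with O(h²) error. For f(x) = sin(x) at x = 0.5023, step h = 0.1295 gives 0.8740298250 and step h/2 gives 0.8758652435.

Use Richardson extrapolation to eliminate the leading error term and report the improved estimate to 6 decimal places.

0.876477

Leading term ∝ h^2; use weight 4 = 2^2.
A(h/2) − A(h) = 0.8758652435 − 0.8740298250 = 0.0018354185
Divide by 2^2 − 1 = 3: 0.0018354185/3 = 0.0006118062
R = 0.8758652435 + 0.0006118062 = 0.8764770497
Correction |R − A(h/2)| = 6.118e-04; gap |A(h/2) − A(h)| = 1.835e-03.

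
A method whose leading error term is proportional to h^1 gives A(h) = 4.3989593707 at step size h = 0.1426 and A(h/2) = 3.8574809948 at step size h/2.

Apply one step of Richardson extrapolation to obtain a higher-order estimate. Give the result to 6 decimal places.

With r = 1 the leading error scales as h^1, so the weight is 2^1 = 2.
Top: 2(3.8574809948) − (4.3989593707) = 3.3160026189
Denominator 2 − 1 = 1.
3.3160026189 ÷ 1 = 3.3160026189
Correction |R − A(h/2)| = 5.415e-01; gap |A(h/2) − A(h)| = 5.415e-01.

3.316003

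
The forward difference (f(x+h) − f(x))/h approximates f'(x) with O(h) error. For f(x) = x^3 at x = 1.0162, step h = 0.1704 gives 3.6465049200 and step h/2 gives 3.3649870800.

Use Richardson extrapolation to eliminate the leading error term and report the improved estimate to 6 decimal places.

With r = 1 the leading error scales as h^1, so the weight is 2^1 = 2.
2 × 3.3649870800 = 6.7299741600; 6.7299741600 − 3.6465049200 = 3.0834692400
Extrapolated: 3.0834692400 / 1 = 3.0834692400
Shift from A(h/2): −0.2815178400.

3.083469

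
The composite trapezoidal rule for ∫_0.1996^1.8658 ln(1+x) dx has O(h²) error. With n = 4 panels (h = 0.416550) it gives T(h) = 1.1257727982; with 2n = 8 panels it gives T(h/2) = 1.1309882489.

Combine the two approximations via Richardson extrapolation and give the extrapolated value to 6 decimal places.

r = 2: numerator weight 4, denominator 3.
Weighted: 4.5239529956 − 1.1257727982 = 3.3981801974
Denominator 4 − 1 = 3.
R = 3.3981801974/3 = 1.1327267325

1.132727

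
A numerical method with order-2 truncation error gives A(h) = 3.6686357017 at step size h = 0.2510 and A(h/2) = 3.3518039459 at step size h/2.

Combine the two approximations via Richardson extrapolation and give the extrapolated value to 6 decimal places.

3.246193

r = 2, so 2^r = 4.
Top: 4(3.3518039459) − (3.6686357017) = 9.7385800819
Denominator 4 − 1 = 3.
Result: 3.2461933606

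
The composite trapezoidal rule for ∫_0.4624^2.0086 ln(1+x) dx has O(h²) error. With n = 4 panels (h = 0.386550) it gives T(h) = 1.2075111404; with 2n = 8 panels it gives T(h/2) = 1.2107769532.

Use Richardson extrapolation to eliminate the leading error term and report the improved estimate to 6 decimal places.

1.211866

r = 2, so 2^r = 4.
A(h/2) − A(h) = 1.2107769532 − 1.2075111404 = 0.0032658128
Correction (A(h/2) − A(h))/(4 − 1) = 0.0032658128/3 = 0.0010886043
R = 1.2107769532 + 0.0010886043 = 1.2118655575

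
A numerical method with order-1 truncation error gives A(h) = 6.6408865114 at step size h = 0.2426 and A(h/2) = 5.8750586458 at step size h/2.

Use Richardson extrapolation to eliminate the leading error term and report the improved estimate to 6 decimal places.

Error is O(h^1); halving h shrinks it by 2^1 = 2.
Difference of the inputs: 5.8750586458 − 6.6408865114 = -0.7658278656
Divide by 2^1 − 1 = 1: (-0.7658278656)/1 = -0.7658278656
R = 5.8750586458 − 0.7658278656 = 5.1092307802
Shift from A(h/2): −0.7658278656.

5.109231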